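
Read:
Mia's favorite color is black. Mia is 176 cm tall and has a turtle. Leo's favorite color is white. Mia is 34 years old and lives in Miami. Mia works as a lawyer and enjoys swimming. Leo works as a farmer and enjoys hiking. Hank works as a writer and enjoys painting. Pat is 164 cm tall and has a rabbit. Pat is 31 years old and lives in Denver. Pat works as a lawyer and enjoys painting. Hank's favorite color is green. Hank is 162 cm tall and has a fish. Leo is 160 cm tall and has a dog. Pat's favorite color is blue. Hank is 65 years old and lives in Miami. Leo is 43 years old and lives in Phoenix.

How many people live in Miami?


Count in Miami: 2

2


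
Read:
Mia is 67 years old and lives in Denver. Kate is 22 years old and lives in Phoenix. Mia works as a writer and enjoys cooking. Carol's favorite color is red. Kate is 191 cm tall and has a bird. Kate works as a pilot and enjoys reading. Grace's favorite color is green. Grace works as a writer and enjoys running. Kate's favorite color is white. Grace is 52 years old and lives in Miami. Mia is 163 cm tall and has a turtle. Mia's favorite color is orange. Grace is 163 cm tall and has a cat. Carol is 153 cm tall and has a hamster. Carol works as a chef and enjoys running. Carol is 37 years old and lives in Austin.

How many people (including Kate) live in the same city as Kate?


Kate lives in Phoenix. Count = 1

1


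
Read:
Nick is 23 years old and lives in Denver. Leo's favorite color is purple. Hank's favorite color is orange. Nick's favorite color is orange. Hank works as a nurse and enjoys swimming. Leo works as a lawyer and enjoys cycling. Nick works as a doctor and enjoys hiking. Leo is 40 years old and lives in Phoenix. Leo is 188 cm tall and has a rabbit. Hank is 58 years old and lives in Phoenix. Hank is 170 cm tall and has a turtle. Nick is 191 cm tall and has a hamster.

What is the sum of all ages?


23+40+58 = 121

121


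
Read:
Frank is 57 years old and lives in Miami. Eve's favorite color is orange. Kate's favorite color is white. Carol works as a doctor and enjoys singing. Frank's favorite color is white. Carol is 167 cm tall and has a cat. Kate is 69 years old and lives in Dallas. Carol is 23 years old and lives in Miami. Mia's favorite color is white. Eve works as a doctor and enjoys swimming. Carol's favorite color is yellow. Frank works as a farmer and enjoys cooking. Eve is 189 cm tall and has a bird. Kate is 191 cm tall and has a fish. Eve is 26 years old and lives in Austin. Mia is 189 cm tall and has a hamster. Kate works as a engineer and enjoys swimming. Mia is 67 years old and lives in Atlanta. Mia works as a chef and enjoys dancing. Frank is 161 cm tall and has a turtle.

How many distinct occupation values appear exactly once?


Unique occupation values: 3

3


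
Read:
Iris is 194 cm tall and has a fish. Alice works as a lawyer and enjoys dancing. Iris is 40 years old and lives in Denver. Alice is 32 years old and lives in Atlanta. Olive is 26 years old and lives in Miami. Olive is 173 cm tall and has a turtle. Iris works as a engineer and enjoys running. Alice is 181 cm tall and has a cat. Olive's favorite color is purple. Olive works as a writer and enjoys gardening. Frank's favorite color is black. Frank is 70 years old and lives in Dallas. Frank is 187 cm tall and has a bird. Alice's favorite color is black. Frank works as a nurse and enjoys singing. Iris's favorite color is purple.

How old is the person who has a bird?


Person with bird is Frank, age 70

70


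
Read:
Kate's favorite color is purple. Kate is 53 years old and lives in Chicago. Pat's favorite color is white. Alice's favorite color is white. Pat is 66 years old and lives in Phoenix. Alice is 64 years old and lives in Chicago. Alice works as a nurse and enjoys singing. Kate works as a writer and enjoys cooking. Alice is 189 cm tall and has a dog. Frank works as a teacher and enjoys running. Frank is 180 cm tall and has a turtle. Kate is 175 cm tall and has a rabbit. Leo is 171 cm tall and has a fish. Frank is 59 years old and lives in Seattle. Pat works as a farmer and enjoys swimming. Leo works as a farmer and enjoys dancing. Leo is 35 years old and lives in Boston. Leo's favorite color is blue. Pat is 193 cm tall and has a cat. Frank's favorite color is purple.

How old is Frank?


Frank is 59 years old

59


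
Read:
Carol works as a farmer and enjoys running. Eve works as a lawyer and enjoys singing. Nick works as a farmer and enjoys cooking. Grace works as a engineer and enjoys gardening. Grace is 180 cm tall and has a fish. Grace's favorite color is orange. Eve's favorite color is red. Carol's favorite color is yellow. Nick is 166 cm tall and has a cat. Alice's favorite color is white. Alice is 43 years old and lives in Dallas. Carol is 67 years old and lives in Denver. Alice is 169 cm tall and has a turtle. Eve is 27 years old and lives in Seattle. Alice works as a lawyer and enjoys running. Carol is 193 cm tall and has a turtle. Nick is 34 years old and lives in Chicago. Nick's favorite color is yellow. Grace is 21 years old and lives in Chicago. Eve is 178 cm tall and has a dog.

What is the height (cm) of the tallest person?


Tallest: Carol at 193 cm

193


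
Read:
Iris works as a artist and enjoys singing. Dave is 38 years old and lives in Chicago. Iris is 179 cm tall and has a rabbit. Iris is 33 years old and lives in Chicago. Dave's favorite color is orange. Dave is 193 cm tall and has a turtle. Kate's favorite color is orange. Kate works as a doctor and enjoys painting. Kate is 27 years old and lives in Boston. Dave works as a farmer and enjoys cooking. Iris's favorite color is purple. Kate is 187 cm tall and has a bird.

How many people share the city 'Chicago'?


Count: 2

2


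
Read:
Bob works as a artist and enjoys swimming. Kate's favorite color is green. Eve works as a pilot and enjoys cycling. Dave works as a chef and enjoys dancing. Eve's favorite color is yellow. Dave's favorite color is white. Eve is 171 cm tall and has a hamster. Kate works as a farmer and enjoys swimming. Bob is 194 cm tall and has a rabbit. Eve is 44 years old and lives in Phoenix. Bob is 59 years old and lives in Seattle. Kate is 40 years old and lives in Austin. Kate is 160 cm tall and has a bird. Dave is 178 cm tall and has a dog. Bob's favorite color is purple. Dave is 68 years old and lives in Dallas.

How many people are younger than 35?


Filter: 0

0


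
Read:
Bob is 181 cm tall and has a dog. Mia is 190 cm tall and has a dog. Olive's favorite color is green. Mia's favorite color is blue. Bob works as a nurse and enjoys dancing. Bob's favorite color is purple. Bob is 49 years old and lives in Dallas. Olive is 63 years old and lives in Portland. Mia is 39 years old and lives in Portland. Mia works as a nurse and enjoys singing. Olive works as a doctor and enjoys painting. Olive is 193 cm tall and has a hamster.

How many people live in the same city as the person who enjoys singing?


Person with hobby singing is Mia, city Portland. Count = 2

2


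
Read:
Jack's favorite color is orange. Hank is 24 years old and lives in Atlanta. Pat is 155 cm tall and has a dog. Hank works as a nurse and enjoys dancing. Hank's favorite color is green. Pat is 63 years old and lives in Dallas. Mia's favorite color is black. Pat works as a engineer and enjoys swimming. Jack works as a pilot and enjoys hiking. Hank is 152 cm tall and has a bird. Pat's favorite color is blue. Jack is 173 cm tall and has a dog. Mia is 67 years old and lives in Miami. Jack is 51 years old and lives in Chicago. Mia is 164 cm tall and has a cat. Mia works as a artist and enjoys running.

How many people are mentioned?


People: Hank, Mia, Pat, Jack. Count = 4

4


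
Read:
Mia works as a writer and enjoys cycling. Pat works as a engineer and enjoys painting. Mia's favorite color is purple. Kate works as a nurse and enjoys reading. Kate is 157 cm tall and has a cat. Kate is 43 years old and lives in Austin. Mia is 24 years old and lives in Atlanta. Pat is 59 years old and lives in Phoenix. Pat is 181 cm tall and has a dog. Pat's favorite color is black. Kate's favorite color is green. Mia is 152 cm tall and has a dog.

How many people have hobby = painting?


Count: 1

1


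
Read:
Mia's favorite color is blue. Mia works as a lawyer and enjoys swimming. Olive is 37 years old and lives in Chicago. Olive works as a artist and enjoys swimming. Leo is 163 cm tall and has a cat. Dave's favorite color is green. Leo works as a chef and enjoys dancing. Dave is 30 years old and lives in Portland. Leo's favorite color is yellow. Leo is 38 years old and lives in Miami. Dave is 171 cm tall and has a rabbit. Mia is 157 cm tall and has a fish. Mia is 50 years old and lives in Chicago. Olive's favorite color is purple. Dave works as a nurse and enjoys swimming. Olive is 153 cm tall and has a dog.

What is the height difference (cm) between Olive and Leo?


|153 - 163| = 10

10


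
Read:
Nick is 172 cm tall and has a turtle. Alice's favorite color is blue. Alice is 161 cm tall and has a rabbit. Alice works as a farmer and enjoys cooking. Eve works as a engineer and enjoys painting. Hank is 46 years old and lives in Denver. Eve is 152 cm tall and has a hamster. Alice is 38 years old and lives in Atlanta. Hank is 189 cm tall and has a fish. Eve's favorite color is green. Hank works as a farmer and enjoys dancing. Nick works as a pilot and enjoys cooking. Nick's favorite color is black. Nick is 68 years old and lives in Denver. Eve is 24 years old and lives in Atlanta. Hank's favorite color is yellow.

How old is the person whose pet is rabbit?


Person with pet=rabbit is Alice, age 38

38


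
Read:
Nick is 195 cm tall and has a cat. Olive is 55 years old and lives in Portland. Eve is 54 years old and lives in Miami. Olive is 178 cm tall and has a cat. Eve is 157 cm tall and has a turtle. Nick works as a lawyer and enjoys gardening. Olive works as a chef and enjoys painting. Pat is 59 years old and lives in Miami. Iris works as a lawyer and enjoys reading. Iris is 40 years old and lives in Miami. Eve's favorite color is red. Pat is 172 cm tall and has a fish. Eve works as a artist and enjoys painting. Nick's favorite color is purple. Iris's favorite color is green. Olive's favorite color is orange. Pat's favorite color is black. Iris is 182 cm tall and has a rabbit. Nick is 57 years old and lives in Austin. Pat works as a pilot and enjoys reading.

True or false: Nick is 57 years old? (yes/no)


Nick is actually 57. yes

yes


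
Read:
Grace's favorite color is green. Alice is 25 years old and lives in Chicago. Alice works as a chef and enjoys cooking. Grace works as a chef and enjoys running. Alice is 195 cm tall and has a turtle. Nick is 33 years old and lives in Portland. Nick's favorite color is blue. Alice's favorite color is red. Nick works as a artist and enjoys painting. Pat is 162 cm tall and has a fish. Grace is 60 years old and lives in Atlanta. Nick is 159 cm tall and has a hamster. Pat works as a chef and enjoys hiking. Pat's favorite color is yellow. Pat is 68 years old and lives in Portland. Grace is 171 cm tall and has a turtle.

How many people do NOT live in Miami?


Not in Miami: 4

4


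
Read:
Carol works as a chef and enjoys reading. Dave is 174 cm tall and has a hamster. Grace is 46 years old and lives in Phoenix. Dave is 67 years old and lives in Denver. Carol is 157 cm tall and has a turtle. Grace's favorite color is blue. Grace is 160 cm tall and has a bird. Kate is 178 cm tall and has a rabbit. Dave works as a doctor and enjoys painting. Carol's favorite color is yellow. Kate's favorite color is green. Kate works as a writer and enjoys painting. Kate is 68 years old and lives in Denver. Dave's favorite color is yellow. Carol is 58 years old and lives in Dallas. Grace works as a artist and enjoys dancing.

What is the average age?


Sum=239, n=4, avg=59.75

59.75


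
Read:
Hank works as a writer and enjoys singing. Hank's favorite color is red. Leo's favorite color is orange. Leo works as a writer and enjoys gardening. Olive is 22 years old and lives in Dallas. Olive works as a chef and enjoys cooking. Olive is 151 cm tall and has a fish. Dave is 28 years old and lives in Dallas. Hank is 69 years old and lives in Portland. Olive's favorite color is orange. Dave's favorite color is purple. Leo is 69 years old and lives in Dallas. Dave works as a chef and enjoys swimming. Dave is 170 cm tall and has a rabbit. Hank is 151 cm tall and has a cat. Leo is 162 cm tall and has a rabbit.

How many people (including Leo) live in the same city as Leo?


Leo lives in Dallas. Count = 3

3


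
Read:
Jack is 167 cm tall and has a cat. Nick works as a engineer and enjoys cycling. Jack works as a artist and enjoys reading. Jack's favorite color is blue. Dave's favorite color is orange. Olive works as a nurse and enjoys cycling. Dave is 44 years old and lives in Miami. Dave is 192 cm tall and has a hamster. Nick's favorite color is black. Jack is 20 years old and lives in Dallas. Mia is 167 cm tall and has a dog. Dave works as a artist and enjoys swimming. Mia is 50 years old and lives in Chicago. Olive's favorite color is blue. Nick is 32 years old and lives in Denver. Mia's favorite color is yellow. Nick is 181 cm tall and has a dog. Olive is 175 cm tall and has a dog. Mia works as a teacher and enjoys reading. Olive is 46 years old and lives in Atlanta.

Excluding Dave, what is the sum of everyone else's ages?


Sum (excluding Dave): 148

148


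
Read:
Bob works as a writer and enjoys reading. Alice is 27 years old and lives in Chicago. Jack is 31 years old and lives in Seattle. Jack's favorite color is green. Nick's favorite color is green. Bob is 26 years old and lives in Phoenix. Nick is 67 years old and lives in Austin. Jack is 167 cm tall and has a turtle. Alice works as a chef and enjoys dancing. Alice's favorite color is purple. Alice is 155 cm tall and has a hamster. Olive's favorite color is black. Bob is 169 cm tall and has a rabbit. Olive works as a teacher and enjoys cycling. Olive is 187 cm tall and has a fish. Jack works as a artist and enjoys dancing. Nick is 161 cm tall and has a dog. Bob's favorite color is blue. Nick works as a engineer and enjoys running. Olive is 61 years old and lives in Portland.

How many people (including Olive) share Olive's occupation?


Olive is a teacher. Count = 1

1


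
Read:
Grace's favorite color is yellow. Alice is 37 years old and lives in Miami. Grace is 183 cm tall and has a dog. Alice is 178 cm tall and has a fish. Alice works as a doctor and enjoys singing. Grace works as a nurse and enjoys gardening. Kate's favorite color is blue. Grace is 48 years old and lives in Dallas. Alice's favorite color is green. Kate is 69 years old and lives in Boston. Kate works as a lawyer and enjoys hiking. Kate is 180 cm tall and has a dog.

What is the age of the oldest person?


Oldest: Kate at 69

69


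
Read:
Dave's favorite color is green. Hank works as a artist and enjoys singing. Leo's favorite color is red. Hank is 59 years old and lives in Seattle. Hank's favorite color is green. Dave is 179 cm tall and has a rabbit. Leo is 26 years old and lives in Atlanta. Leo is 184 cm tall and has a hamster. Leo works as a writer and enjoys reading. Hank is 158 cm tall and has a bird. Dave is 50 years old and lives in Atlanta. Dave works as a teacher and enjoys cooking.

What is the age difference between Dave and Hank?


|50 - 59| = 9

9


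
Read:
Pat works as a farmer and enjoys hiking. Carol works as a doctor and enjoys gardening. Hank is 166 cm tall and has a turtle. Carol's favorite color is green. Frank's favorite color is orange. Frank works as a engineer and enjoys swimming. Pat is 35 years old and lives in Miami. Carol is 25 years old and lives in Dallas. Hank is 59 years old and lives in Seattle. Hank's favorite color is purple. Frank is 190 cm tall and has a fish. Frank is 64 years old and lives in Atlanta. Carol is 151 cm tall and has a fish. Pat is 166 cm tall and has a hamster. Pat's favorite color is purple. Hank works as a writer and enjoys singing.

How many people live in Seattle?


Count in Seattle: 1

1


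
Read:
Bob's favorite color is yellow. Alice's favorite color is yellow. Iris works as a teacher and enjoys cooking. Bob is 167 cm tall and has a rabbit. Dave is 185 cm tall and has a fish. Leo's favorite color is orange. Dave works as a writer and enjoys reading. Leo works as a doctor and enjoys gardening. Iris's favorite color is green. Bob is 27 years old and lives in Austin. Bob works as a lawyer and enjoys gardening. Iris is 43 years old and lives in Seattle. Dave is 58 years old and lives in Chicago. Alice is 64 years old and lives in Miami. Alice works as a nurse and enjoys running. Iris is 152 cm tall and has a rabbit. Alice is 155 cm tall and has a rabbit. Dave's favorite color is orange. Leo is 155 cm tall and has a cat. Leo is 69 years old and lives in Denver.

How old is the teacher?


The teacher is Iris, age 43

43


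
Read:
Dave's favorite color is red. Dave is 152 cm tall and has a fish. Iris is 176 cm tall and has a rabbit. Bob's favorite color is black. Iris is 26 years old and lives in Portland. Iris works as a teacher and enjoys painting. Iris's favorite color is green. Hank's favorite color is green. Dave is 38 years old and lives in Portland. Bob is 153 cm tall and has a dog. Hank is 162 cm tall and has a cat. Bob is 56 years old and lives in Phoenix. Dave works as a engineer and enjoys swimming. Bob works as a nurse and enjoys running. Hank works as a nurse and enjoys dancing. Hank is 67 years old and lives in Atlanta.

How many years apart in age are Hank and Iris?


67 vs 26, diff = 41

41


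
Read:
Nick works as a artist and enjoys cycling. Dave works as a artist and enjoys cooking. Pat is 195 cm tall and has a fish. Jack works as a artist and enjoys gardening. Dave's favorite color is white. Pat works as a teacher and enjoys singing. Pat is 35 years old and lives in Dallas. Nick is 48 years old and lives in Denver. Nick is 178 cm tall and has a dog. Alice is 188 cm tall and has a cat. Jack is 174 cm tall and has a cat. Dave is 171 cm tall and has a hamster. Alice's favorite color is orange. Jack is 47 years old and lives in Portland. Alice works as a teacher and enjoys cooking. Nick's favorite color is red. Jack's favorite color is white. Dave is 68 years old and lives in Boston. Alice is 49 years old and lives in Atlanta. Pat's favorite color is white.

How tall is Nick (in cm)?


Nick is 178 cm tall

178


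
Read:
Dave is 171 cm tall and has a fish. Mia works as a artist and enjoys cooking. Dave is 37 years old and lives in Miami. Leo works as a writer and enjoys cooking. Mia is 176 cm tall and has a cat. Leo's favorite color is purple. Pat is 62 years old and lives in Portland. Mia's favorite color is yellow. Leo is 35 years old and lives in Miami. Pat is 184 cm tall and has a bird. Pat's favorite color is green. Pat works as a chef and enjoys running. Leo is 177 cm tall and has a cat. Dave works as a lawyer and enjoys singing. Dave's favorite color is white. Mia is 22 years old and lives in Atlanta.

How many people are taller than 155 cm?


Taller than 155: 4

4


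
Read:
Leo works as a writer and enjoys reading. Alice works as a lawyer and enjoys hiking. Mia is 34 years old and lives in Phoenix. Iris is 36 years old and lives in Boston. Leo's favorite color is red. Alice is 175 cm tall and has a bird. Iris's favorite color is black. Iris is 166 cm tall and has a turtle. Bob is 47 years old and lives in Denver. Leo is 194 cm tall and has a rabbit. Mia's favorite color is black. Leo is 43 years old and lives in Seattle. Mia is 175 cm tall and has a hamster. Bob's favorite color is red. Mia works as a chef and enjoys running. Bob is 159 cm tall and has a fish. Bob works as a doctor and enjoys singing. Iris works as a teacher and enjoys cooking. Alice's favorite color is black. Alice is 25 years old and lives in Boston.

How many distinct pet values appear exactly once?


Unique pet values: 5

5


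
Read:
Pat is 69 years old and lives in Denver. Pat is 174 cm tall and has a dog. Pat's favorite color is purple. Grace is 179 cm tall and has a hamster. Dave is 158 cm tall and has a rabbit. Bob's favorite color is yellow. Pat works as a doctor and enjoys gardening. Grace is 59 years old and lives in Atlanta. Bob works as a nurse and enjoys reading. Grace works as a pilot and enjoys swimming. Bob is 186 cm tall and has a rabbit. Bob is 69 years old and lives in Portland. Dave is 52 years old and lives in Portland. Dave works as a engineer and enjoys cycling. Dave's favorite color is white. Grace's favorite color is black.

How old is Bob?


Bob is 69 years old

69


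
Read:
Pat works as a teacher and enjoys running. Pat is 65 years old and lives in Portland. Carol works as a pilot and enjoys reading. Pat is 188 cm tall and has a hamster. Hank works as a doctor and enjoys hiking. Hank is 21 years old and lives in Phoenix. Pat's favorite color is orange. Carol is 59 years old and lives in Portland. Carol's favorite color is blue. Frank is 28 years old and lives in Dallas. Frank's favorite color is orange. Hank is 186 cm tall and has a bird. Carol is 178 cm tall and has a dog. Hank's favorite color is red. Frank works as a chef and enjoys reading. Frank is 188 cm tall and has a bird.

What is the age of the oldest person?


Oldest: Pat at 65

65


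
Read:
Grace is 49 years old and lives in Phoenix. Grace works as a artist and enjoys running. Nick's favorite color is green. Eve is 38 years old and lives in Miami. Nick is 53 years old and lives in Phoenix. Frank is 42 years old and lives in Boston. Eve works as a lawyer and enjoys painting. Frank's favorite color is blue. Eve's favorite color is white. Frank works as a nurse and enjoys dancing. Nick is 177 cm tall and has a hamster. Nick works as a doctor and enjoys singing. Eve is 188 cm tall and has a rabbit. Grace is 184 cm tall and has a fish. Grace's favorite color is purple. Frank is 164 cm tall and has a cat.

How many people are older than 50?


Filter: 1

1


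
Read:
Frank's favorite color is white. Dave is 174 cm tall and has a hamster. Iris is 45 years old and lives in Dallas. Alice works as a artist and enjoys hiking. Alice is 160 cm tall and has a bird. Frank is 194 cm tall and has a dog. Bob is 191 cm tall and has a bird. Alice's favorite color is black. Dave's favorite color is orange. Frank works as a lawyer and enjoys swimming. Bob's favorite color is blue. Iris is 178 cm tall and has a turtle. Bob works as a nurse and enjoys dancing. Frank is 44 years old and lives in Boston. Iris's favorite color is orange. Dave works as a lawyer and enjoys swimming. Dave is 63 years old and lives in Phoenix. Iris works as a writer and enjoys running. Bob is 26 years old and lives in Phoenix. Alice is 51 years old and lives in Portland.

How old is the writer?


The writer is Iris, age 45

45


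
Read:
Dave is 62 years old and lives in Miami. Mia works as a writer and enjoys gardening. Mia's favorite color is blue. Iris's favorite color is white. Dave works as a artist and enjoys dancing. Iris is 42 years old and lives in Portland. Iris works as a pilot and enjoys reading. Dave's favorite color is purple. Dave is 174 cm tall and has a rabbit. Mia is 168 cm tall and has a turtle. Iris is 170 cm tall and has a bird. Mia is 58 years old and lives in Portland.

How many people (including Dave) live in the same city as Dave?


Dave lives in Miami. Count = 1

1


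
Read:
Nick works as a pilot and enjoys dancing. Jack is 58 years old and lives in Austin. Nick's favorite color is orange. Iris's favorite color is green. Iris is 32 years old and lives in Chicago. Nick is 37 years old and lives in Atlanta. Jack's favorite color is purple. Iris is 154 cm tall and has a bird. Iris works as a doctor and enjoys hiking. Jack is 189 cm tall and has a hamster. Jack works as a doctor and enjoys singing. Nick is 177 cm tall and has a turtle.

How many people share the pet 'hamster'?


Count: 1

1


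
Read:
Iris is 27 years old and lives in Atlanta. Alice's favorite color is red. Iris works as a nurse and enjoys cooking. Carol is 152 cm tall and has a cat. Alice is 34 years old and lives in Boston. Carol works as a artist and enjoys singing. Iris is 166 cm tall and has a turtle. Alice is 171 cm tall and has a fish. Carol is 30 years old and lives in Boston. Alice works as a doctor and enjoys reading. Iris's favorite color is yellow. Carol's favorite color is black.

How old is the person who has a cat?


Person with cat is Carol, age 30

30


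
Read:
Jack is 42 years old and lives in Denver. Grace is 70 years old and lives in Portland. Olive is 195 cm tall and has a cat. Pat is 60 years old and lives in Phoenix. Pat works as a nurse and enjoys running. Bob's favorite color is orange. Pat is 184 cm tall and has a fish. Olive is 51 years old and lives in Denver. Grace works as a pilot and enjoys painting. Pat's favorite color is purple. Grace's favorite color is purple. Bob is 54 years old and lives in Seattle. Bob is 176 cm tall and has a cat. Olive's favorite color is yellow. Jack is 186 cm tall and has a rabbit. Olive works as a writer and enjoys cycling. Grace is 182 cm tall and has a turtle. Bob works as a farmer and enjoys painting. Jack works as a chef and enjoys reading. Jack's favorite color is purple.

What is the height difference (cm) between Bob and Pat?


|176 - 184| = 8

8


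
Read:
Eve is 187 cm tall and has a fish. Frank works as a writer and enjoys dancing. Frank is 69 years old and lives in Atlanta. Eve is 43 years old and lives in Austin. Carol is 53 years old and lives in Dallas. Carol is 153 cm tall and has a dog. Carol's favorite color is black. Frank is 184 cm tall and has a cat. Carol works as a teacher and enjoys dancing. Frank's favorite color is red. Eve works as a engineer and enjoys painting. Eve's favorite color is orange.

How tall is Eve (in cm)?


Eve is 187 cm tall

187


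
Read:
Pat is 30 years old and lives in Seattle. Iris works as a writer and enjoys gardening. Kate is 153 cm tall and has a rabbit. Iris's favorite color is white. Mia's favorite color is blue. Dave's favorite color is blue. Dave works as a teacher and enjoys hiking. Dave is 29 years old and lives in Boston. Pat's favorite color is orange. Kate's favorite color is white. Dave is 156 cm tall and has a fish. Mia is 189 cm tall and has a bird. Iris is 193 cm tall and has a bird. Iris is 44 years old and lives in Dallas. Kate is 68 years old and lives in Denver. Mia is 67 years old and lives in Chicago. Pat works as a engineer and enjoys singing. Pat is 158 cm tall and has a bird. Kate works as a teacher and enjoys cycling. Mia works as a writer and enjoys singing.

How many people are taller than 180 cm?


Taller than 180: 2

2


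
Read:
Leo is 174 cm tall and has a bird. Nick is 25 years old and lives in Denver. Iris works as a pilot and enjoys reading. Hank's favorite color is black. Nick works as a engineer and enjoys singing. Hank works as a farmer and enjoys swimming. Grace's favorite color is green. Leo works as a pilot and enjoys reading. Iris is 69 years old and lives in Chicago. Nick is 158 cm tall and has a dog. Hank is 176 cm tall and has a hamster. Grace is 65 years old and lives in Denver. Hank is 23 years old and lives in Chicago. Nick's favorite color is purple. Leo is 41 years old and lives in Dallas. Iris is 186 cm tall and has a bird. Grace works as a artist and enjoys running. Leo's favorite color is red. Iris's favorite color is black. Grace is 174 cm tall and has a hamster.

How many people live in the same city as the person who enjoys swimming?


Person with hobby swimming is Hank, city Chicago. Count = 2

2


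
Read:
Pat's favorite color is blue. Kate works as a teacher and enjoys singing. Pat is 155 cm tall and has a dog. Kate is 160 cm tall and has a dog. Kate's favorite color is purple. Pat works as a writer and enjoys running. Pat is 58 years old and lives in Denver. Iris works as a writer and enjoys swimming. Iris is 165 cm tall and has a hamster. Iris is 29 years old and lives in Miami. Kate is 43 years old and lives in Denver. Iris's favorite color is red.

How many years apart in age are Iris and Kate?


29 vs 43, diff = 14

14


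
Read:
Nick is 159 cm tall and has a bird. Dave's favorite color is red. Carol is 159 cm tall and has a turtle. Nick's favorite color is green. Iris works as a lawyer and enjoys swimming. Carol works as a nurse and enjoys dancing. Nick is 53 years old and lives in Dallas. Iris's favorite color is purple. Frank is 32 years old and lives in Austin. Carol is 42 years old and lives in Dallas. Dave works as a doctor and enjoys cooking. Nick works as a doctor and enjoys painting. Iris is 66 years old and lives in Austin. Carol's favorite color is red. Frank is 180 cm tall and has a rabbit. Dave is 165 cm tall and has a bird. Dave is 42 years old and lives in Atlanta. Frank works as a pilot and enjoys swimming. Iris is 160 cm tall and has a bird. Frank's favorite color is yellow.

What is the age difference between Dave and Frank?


|42 - 32| = 10

10


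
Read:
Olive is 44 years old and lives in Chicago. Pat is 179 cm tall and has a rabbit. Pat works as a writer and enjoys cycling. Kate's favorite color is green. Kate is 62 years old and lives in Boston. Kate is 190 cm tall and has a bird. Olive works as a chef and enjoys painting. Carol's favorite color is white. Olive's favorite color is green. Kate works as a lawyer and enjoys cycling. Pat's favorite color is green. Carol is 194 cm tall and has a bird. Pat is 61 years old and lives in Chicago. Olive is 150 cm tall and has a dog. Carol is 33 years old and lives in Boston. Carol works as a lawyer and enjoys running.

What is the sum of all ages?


44+61+62+33 = 200

200


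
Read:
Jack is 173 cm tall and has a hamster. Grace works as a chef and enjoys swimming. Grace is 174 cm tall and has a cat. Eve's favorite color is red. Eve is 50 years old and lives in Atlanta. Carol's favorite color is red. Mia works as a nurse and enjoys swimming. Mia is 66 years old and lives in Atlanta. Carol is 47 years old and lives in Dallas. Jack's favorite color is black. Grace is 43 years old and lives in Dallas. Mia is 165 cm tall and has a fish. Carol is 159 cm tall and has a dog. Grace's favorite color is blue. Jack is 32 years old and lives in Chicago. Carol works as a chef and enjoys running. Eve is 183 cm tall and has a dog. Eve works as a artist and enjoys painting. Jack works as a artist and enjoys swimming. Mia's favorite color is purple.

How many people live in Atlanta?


Count in Atlanta: 2

2


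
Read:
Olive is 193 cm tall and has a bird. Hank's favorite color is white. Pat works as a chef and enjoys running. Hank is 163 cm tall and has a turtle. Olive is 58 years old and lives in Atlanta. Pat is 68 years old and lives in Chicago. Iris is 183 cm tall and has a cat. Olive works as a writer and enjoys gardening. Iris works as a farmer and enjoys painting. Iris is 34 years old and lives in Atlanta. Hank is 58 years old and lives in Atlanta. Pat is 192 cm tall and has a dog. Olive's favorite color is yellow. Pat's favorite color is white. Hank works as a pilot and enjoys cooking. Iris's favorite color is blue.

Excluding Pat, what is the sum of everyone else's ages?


Sum (excluding Pat): 150

150


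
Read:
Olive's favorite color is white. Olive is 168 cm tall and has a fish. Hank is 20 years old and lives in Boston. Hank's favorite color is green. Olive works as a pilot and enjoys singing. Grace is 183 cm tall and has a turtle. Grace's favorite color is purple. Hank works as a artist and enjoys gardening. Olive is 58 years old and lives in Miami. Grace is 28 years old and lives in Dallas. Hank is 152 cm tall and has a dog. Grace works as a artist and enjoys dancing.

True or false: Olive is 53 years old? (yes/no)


Olive is actually 58. no

no


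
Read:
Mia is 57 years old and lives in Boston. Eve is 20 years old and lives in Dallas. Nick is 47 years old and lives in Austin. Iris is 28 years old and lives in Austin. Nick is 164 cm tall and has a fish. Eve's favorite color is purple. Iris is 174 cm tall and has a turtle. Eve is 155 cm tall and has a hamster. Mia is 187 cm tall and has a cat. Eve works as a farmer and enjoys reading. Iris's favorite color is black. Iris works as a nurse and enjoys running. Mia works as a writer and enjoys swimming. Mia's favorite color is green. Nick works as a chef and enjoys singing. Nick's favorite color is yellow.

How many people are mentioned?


People: Nick, Iris, Eve, Mia. Count = 4

4


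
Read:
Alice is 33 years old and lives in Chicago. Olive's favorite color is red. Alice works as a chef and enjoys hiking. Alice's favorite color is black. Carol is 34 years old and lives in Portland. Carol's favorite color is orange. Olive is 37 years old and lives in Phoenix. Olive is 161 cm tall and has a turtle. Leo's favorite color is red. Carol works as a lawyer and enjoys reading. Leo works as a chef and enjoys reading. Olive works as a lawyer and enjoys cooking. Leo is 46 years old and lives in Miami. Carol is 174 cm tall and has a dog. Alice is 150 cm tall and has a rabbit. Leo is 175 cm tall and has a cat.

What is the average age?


Sum=150, n=4, avg=37.5

37.5


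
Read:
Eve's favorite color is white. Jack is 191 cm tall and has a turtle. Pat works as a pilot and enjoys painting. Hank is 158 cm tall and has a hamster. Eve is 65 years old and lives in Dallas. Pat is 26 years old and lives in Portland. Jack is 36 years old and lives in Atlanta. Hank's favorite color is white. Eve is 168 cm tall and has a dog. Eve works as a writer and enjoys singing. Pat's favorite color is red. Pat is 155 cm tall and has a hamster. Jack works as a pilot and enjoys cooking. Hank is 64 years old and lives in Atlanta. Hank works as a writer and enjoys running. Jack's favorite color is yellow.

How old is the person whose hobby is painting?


Person with hobby=painting is Pat, age 26

26


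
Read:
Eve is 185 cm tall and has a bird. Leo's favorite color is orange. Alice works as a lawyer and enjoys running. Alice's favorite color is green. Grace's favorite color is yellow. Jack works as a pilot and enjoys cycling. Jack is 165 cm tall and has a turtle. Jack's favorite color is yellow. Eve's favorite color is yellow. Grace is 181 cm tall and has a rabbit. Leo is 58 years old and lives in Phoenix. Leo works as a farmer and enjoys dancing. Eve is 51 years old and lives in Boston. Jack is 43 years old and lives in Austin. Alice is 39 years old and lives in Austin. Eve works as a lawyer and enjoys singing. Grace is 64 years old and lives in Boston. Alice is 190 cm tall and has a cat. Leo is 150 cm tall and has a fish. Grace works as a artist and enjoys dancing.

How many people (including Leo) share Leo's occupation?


Leo is a farmer. Count = 1

1


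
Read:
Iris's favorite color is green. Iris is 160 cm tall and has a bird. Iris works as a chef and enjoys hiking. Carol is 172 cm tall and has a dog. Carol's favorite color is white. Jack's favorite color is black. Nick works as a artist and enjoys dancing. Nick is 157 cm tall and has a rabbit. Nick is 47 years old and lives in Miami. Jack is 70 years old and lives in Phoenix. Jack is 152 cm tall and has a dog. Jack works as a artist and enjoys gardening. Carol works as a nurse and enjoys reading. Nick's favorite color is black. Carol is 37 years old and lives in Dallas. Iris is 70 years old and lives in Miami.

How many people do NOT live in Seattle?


Not in Seattle: 4

4


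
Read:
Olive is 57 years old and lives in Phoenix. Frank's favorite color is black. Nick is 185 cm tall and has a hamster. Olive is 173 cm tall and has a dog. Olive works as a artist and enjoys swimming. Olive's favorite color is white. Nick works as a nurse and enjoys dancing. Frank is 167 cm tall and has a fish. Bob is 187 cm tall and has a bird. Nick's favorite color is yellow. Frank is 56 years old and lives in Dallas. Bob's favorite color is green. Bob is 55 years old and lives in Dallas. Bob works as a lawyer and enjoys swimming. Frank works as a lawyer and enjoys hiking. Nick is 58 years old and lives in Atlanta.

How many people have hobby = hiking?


Count: 1

1


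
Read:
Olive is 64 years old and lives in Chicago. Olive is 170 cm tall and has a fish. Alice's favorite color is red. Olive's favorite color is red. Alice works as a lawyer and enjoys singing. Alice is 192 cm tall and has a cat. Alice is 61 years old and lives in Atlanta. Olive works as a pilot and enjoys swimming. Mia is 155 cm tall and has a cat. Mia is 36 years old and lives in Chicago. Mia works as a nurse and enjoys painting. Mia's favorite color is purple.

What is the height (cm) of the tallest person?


Tallest: Alice at 192 cm

192


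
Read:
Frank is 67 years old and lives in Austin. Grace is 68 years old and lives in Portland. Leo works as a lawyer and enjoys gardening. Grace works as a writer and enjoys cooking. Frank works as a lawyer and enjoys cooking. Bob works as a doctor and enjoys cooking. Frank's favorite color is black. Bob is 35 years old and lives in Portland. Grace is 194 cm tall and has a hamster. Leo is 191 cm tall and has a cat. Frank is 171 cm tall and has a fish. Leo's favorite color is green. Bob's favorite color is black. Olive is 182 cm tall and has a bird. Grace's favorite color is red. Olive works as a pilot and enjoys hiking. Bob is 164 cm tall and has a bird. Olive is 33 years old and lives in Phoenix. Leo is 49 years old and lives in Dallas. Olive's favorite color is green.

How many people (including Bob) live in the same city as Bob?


Bob lives in Portland. Count = 2

2


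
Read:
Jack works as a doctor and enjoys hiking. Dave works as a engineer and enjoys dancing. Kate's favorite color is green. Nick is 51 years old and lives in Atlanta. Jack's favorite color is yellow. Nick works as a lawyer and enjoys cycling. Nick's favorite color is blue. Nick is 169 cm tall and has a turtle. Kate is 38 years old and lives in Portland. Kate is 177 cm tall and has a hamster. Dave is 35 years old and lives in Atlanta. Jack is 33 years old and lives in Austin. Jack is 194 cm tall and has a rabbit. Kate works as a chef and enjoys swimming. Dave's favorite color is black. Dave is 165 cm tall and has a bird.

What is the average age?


Sum=157, n=4, avg=39.25

39.25


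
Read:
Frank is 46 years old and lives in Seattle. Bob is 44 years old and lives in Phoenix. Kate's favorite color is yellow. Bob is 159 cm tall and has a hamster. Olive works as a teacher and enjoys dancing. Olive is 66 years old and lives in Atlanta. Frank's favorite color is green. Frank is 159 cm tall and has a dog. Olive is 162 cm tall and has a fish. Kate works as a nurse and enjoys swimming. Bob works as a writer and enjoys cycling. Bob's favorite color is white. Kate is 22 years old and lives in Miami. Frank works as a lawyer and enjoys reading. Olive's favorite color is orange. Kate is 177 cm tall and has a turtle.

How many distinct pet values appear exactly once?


Unique pet values: 4

4


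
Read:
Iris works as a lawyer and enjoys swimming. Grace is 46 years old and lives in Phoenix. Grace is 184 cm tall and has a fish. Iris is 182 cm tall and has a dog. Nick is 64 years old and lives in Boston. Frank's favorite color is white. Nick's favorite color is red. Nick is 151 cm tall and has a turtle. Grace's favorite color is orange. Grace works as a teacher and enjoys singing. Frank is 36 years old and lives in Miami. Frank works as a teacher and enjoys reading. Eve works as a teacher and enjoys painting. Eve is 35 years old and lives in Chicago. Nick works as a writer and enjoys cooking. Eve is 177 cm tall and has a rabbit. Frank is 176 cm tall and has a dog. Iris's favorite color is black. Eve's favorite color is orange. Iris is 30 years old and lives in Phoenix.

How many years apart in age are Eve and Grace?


35 vs 46, diff = 11

11


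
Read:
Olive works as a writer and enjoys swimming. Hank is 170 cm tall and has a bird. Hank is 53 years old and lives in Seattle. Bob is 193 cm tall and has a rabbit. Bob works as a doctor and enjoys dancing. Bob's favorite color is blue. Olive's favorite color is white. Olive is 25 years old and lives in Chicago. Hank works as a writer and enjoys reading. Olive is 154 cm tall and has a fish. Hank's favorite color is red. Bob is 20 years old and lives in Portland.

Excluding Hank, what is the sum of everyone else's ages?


Sum (excluding Hank): 45

45
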